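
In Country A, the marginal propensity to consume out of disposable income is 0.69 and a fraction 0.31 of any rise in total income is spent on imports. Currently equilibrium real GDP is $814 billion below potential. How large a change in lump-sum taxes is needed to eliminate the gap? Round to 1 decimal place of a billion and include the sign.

−$731.4 billion

Spending multiplier = 1/(1 − c + m) = 1/(1 − 0.69 + 0.31) = 1/0.62 ≈ 1.613.
Tax multiplier = −c·k = −0.69/0.62 ≈ −1.113. Need ΔY = +$814 billion, so ΔT = ΔY/(−c·k) = −(+$814 billion) × 0.62 / 0.69 ≈ −$731.4 billion.
The government should cut lump-sum taxes by $731.4 billion.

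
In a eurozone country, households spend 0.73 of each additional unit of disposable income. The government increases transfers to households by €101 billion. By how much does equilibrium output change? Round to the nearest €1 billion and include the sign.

The transfer change shifts disposable income by +€101 billion, so first-round consumption changes by c·ΔTR = 0.73 × (+€101 billion) = +€73.73 billion.
Expenditure multiplier = 1/(1 − MPC) = 1/(1 − 0.73) = 1/0.27 ≈ 3.704.
The transfer multiplier is c × k ≈ 2.704, so ΔY = k × (c·ΔTR) = (+€73.73 billion) / 0.27 ≈ +€273 billion.

+€273 billion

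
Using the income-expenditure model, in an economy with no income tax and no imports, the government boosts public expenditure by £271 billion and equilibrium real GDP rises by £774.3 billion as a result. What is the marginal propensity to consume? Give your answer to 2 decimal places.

Implied spending multiplier k = ΔY/ΔG = 774.3/271 ≈ 2.8572.
Since k = 1/(1 − MPC), MPC = 1 − 1/k = 1 − ΔG/ΔY = 1 − 271/774.3 ≈ 0.65.

0.65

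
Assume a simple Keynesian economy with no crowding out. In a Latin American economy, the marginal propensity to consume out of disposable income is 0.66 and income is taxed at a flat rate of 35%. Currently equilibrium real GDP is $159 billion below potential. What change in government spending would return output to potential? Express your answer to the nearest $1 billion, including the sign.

Spending multiplier = 1/(1 − c(1−t)) = 1/(1 − 0.66×0.65) = 1/0.571 ≈ 1.751.
Need ΔY = +$159 billion, so ΔG = ΔY/k = (+$159 billion) × 0.571 ≈ +$91 billion.
The government should increase government spending by $91 billion.

+$91 billion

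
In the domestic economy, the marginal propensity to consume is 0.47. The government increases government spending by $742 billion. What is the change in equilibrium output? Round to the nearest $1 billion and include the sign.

+$1,400 billion

Government-spending multiplier = 1/(1 − MPC) = 1/(1 − 0.47) = 1/0.53 ≈ 1.887.
ΔY = k × ΔG = (+$742 billion) / 0.53 = +$1,400 billion.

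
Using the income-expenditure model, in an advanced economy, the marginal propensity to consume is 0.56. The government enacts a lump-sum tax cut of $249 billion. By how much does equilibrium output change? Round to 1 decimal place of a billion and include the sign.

A lump-sum tax change of −$249 billion shifts disposable income by +$249 billion; first-round consumption changes by −c × ΔT = −0.56 × (−$249 billion) = +$139.44 billion.
Expenditure multiplier = 1/(1 − MPC) = 1/(1 − 0.56) = 1/0.44 ≈ 2.273.
The tax multiplier is −c × k ≈ −1.273, so ΔY = k × (−c·ΔT) = (+$139.44 billion) / 0.44 ≈ +$316.9 billion.

+$316.9 billion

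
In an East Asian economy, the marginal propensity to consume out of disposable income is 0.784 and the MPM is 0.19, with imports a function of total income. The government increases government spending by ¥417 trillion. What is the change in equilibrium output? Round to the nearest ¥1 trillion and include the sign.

+¥1,027 trillion

Spending multiplier = 1/(1 − c + m) = 1/(1 − 0.784 + 0.19) = 1/0.406 ≈ 2.463.
ΔY = k × ΔG = (+¥417 trillion) / 0.406 ≈ +¥1,027 trillion.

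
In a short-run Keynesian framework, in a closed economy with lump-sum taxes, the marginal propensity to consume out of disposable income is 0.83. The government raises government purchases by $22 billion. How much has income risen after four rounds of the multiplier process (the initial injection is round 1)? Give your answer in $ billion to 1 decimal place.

Round 1 adds ΔG = $22 billion; each later round is MPC = 0.83 times the previous.
After 4 rounds: 22 + 18.26 + 15.1558 + 12.579314 = ΔG·(1 − c^4)/(1 − c) = 22 × (1 − 0.47458321)/0.17 ≈ $68 billion.

$68.0 billion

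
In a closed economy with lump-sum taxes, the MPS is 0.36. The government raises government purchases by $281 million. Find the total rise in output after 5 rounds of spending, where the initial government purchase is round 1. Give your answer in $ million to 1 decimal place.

MPC = 1 − MPS = 1 − 0.36 = 0.64.
Round 1 adds ΔG = $281 million; each later round is MPC = 0.64 times the previous.
After 5 rounds: 281 + 179.84 + 115.0976 + 73.662464 + 47.14397696 = ΔG·(1 − c^5)/(1 − c) = 281 × (1 − 0.1073741824)/0.36 ≈ $696.7 million.

$696.7 million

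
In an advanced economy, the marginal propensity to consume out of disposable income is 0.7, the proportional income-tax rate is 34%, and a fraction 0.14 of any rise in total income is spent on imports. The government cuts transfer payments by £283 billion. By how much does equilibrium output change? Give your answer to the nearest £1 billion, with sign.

−£292 billion

The transfer change shifts disposable income by −£283 billion, so first-round consumption changes by c·ΔTR = 0.7 × (−£283 billion) = −£198.1 billion.
Expenditure multiplier = 1/(1 − c(1−t) + m) = 1/(1 − 0.7×0.66 + 0.14) = 1/0.678 ≈ 1.475.
The transfer multiplier is c × k ≈ 1.032, so ΔY = k × (c·ΔTR) = (−£198.1 billion) / 0.678 ≈ −£292 billion.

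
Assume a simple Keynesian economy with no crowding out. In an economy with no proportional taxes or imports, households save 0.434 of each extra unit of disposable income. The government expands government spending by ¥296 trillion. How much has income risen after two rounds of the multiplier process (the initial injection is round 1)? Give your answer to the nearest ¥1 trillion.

¥464 trillion

MPC = 1 − MPS = 1 − 0.434 = 0.566.
Round 1 adds ΔG = ¥296 trillion; each later round is MPC = 0.566 times the previous.
After 2 rounds: 296 + 167.536 = ΔG·(1 − c^2)/(1 − c) = 296 × (1 − 0.320356)/0.434 ≈ ¥464 trillion.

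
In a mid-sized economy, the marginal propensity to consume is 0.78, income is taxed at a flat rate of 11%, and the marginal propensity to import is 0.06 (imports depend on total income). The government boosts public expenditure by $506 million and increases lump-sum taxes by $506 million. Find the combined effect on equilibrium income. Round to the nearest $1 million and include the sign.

+$304 million

Expenditure multiplier = 1/(1 − c(1−t) + m) = 1/(1 − 0.78×0.89 + 0.06) = 1/0.3658 ≈ 2.734.
ΔG contributes k·ΔG = (+$506 million) / 0.3658 ≈ +$1,383.3 million.
ΔT of +$506 million changes first-round spending by −c·ΔT = −$394.68 million, contributing k·(−c·ΔT) = (−$394.68 million) / 0.3658 ≈ −$1,079 million.
Net ΔY = k(ΔG − c·ΔT) = (+$111.32 million) / 0.3658 ≈ +$304 million.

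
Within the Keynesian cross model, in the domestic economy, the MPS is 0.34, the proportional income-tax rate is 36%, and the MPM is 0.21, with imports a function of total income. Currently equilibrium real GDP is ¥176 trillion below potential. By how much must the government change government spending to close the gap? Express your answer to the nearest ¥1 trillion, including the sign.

MPC = 1 − MPS = 1 − 0.34 = 0.66.
Spending multiplier = 1/(1 − c(1−t) + m) = 1/(1 − 0.66×0.64 + 0.21) = 1/0.7876 ≈ 1.27.
Need ΔY = +¥176 trillion, so ΔG = ΔY/k = (+¥176 trillion) × 0.7876 ≈ +¥139 trillion.
The government should increase government spending by ¥139 trillion.

+¥139 trillion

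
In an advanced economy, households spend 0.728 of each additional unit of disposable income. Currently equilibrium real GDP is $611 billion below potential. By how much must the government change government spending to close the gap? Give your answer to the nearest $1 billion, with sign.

+$166 billion

Spending multiplier = 1/(1 − MPC) = 1/(1 − 0.728) = 1/0.272 ≈ 3.676.
Need ΔY = +$611 billion, so ΔG = ΔY/k = (+$611 billion) × 0.272 ≈ +$166 billion.
The government should increase government spending by $166 billion.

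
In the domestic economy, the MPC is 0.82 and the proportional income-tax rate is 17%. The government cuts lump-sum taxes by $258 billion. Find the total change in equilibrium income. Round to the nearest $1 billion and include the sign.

+$662 billion

A lump-sum tax change of −$258 billion shifts disposable income by +$258 billion; first-round consumption changes by −c × ΔT = −0.82 × (−$258 billion) = +$211.56 billion.
Expenditure multiplier = 1/(1 − c(1−t)) = 1/(1 − 0.82×0.83) = 1/0.3194 ≈ 3.131.
The tax multiplier is −c × k ≈ −2.567, so ΔY = k × (−c·ΔT) = (+$211.56 billion) / 0.3194 ≈ +$662 billion.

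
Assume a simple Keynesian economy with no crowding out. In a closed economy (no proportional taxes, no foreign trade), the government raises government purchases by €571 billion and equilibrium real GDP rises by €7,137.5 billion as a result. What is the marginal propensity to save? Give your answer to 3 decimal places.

0.080

Implied spending multiplier k = ΔY/ΔG = 7,137.5/571 = 12.5.
Since k = 1/(1 − MPC), MPC = 1 − 1/k = 1 − ΔG/ΔY = 1 − 571/7,137.5 = 0.920.
MPS = 1 − MPC = 0.080.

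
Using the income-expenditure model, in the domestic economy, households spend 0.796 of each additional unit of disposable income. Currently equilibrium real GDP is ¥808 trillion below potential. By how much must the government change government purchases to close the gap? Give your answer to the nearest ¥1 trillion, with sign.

+¥165 trillion

Spending multiplier = 1/(1 − MPC) = 1/(1 − 0.796) = 1/0.204 ≈ 4.902.
Need ΔY = +¥808 trillion, so ΔG = ΔY/k = (+¥808 trillion) × 0.204 ≈ +¥165 trillion.
The government should increase government purchases by ¥165 trillion.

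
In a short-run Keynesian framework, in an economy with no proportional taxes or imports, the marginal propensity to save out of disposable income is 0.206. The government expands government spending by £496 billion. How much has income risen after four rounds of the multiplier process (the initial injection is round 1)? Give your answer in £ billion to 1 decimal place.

MPC = 1 − MPS = 1 − 0.206 = 0.794.
Round 1 adds ΔG = £496 billion; each later round is MPC = 0.794 times the previous.
After 4 rounds: 496 + 393.824 + 312.696256 + 248.280827264 = ΔG·(1 − c^4)/(1 − c) = 496 × (1 − 0.397449550096)/0.206 ≈ £1,450.8 billion.

£1,450.8 billion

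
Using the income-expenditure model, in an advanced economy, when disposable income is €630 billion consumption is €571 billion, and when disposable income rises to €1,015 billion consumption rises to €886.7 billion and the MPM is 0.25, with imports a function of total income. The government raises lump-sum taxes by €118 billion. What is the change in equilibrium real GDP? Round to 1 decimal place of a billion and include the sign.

MPC = ΔC/ΔYd = (886.7 − 571)/(1,015 − 630) = 315.7/385 = 0.82.
A lump-sum tax change of +€118 billion shifts disposable income by −€118 billion; first-round consumption changes by −c × ΔT = −0.82 × (+€118 billion) = −€96.76 billion.
Expenditure multiplier = 1/(1 − c + m) = 1/(1 − 0.82 + 0.25) = 1/0.43 ≈ 2.326.
The tax multiplier is −c × k ≈ −1.907, so ΔY = k × (−c·ΔT) = (−€96.76 billion) / 0.43 ≈ −€225 billion.

−€225.0 billion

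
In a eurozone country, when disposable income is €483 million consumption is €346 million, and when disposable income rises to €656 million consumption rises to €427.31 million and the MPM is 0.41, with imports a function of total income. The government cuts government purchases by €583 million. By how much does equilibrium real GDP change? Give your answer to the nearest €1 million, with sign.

−€620 million

MPC = ΔC/ΔYd = (427.31 − 346)/(656 − 483) = 81.31/173 = 0.47.
Expenditure multiplier = 1/(1 − c + m) = 1/(1 − 0.47 + 0.41) = 1/0.94 ≈ 1.064.
ΔY = k × ΔG = (−€583 million) / 0.94 ≈ −€620 million.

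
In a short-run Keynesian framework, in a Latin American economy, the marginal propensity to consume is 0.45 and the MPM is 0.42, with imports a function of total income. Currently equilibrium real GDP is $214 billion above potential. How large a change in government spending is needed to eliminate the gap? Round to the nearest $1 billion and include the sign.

Spending multiplier = 1/(1 − c + m) = 1/(1 − 0.45 + 0.42) = 1/0.97 ≈ 1.031.
Need ΔY = −$214 billion, so ΔG = ΔY/k = (−$214 billion) × 0.97 ≈ −$208 billion.
The government should cut government spending by $208 billion.

−$208 billion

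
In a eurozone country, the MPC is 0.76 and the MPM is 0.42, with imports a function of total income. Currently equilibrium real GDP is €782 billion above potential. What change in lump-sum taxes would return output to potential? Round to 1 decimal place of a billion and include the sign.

+€679.1 billion

Spending multiplier = 1/(1 − c + m) = 1/(1 − 0.76 + 0.42) = 1/0.66 ≈ 1.515.
Tax multiplier = −c·k = −0.76/0.66 ≈ −1.152. Need ΔY = −€782 billion, so ΔT = ΔY/(−c·k) = −(−€782 billion) × 0.66 / 0.76 ≈ +€679.1 billion.
The government should raise lump-sum taxes by €679.1 billion.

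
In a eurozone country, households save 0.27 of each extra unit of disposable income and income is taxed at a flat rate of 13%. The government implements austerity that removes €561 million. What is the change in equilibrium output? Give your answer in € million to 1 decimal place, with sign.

MPC = 1 − MPS = 1 − 0.27 = 0.73.
Spending multiplier = 1/(1 − c(1−t)) = 1/(1 − 0.73×0.87) = 1/0.3649 ≈ 2.74.
ΔY = k × ΔG = (−€561 million) / 0.3649 ≈ −€1,537.4 million.

−€1,537.4 million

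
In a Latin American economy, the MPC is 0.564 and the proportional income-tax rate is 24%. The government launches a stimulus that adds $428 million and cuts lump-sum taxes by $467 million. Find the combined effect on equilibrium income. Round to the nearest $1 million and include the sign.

+$1,210 million

Expenditure multiplier = 1/(1 − c(1−t)) = 1/(1 − 0.564×0.76) = 1/0.57136 ≈ 1.75.
ΔG contributes k·ΔG = (+$428 million) / 0.57136 ≈ +$749.1 million.
ΔT of −$467 million changes first-round spending by −c·ΔT = +$263.388 million, contributing k·(−c·ΔT) = (+$263.388 million) / 0.57136 ≈ +$461 million.
Net ΔY = k(ΔG − c·ΔT) = (+$691.388 million) / 0.57136 ≈ +$1,210 million.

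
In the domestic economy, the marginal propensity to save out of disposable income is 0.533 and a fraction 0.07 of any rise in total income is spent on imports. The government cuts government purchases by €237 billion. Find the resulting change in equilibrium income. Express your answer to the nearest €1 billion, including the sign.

−€393 billion

MPC = 1 − MPS = 1 − 0.533 = 0.467.
Expenditure multiplier = 1/(1 − c + m) = 1/(1 − 0.467 + 0.07) = 1/0.603 ≈ 1.658.
ΔY = k × ΔG = (−€237 billion) / 0.603 ≈ −€393 billion.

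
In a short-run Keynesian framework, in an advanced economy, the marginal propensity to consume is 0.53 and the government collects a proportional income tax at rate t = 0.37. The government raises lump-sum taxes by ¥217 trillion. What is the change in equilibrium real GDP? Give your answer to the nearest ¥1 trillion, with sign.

−¥173 trillion

A lump-sum tax change of +¥217 trillion shifts disposable income by −¥217 trillion; first-round consumption changes by −c × ΔT = −0.53 × (+¥217 trillion) = −¥115.01 trillion.
Expenditure multiplier = 1/(1 − c(1−t)) = 1/(1 − 0.53×0.63) = 1/0.6661 ≈ 1.501.
The tax multiplier is −c × k ≈ −0.796, so ΔY = k × (−c·ΔT) = (−¥115.01 trillion) / 0.6661 ≈ −¥173 trillion.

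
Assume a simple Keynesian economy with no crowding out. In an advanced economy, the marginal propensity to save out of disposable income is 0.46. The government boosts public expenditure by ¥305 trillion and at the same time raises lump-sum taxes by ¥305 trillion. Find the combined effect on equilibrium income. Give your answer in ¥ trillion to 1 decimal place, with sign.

+¥305.0 trillion

MPC = 1 − MPS = 1 − 0.46 = 0.54.
Expenditure multiplier = 1/(1 − MPC) = 1/(1 − 0.54) = 1/0.46 ≈ 2.174.
ΔG contributes k·ΔG = (+¥305 trillion) / 0.46 ≈ +¥663 trillion.
ΔT of +¥305 trillion changes first-round spending by −c·ΔT = −¥164.7 trillion, contributing k·(−c·ΔT) = (−¥164.7 trillion) / 0.46 ≈ −¥358 trillion.
With ΔG = ΔT and no other leakages, the balanced-budget multiplier is 1, so ΔY = ΔG = +¥305 trillion.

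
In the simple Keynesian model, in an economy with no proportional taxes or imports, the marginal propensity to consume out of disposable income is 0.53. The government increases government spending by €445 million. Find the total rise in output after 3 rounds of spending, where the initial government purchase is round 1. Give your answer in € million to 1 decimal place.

Round 1 adds ΔG = €445 million; each later round is MPC = 0.53 times the previous.
After 3 rounds: 445 + 235.85 + 125.0005 = ΔG·(1 − c^3)/(1 − c) = 445 × (1 − 0.148877)/0.47 ≈ €805.9 million.

€805.9 million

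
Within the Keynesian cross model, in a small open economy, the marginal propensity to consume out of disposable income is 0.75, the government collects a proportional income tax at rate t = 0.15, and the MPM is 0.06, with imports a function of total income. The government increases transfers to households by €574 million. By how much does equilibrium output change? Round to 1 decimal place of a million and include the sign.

+€1,018.9 million

The transfer change shifts disposable income by +€574 million, so first-round consumption changes by c·ΔTR = 0.75 × (+€574 million) = +€430.5 million.
Expenditure multiplier = 1/(1 − c(1−t) + m) = 1/(1 − 0.75×0.85 + 0.06) = 1/0.4225 ≈ 2.367.
The transfer multiplier is c × k ≈ 1.775, so ΔY = k × (c·ΔTR) = (+€430.5 million) / 0.4225 ≈ +€1,018.9 million.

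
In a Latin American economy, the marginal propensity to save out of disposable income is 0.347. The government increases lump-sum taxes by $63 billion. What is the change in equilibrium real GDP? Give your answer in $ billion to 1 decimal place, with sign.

−$118.6 billion

MPC = 1 − MPS = 1 − 0.347 = 0.653.
A lump-sum tax change of +$63 billion shifts disposable income by −$63 billion; first-round consumption changes by −c × ΔT = −0.653 × (+$63 billion) = −$41.139 billion.
Expenditure multiplier = 1/(1 − MPC) = 1/(1 − 0.653) = 1/0.347 ≈ 2.882.
The tax multiplier is −c × k ≈ −1.882, so ΔY = k × (−c·ΔT) = (−$41.139 billion) / 0.347 ≈ −$118.6 billion.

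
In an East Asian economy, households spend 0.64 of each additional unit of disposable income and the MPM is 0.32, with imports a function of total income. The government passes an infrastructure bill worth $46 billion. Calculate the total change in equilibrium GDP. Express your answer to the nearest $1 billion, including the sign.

+$68 billion

Government-spending multiplier = 1/(1 − c + m) = 1/(1 − 0.64 + 0.32) = 1/0.68 ≈ 1.471.
ΔY = k × ΔG = (+$46 billion) / 0.68 ≈ +$68 billion.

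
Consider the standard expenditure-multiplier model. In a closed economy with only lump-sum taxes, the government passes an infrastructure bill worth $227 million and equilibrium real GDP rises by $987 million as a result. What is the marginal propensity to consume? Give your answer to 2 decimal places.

0.77

Implied spending multiplier k = ΔY/ΔG = 987/227 ≈ 4.348.
Since k = 1/(1 − MPC), MPC = 1 − 1/k = 1 − ΔG/ΔY = 1 − 227/987 ≈ 0.77.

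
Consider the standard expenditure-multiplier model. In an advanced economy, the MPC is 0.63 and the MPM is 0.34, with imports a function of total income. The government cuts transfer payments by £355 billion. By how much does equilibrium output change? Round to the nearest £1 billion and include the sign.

−£315 billion

The transfer change shifts disposable income by −£355 billion, so first-round consumption changes by c·ΔTR = 0.63 × (−£355 billion) = −£223.65 billion.
Expenditure multiplier = 1/(1 − c + m) = 1/(1 − 0.63 + 0.34) = 1/0.71 ≈ 1.408.
The transfer multiplier is c × k ≈ 0.887, so ΔY = k × (c·ΔTR) = (−£223.65 billion) / 0.71 = −£315 billion.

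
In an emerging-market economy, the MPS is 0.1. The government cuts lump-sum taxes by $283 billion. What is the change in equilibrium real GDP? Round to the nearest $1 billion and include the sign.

MPC = 1 − MPS = 1 − 0.1 = 0.9.
A lump-sum tax change of −$283 billion shifts disposable income by +$283 billion; first-round consumption changes by −c × ΔT = −0.9 × (−$283 billion) = +$254.7 billion.
Expenditure multiplier = 1/(1 − MPC) = 1/(1 − 0.9) = 1/0.1 = 10.
The tax multiplier is −c × k = −9, so ΔY = k × (−c·ΔT) = (+$254.7 billion) / 0.1 = +$2,547 billion.

+$2,547 billion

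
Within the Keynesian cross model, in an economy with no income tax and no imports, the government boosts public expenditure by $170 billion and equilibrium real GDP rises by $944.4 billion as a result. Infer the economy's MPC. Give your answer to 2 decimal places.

0.82

Implied spending multiplier k = ΔY/ΔG = 944.4/170 ≈ 5.5553.
Since k = 1/(1 − MPC), MPC = 1 − 1/k = 1 − ΔG/ΔY = 1 − 170/944.4 ≈ 0.82.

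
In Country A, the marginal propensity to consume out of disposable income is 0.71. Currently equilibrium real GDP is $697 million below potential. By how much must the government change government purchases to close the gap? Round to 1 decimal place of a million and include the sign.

+$202.1 million

Spending multiplier = 1/(1 − MPC) = 1/(1 − 0.71) = 1/0.29 ≈ 3.448.
Need ΔY = +$697 million, so ΔG = ΔY/k = (+$697 million) × 0.29 ≈ +$202.1 million.
The government should increase government purchases by $202.1 million.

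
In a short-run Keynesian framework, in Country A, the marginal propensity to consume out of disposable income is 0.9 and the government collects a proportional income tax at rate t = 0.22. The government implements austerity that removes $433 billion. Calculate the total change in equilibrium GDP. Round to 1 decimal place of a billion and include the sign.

Spending multiplier = 1/(1 − c(1−t)) = 1/(1 − 0.9×0.78) = 1/0.298 ≈ 3.356.
ΔY = k × ΔG = (−$433 billion) / 0.298 ≈ −$1,453 billion.

−$1,453.0 billion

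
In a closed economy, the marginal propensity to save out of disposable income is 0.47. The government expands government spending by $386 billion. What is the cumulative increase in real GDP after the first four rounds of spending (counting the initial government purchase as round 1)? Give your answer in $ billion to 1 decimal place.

$756.5 billion

MPC = 1 − MPS = 1 − 0.47 = 0.53.
Round 1 adds ΔG = $386 billion; each later round is MPC = 0.53 times the previous.
After 4 rounds: 386 + 204.58 + 108.4274 + 57.466522 = ΔG·(1 − c^4)/(1 − c) = 386 × (1 − 0.07890481)/0.47 ≈ $756.5 billion.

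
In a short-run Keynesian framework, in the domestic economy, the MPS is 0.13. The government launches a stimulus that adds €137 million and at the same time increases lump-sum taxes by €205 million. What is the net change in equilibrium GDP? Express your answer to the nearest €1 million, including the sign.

−€318 million

MPC = 1 − MPS = 1 − 0.13 = 0.87.
Expenditure multiplier = 1/(1 − MPC) = 1/(1 − 0.87) = 1/0.13 ≈ 7.692.
ΔG contributes k·ΔG = (+€137 million) / 0.13 ≈ +€1,053.8 million.
ΔT of +€205 million changes first-round spending by −c·ΔT = −€178.35 million, contributing k·(−c·ΔT) = (−€178.35 million) / 0.13 ≈ −€1,371.9 million.
Net ΔY = k(ΔG − c·ΔT) = (−€41.35 million) / 0.13 ≈ −€318 million.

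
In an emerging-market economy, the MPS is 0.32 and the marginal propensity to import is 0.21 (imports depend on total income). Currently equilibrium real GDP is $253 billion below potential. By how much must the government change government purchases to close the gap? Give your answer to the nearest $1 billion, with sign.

+$134 billion

MPC = 1 − MPS = 1 − 0.32 = 0.68.
Spending multiplier = 1/(1 − c + m) = 1/(1 − 0.68 + 0.21) = 1/0.53 ≈ 1.887.
Need ΔY = +$253 billion, so ΔG = ΔY/k = (+$253 billion) × 0.53 ≈ +$134 billion.
The government should increase government purchases by $134 billion.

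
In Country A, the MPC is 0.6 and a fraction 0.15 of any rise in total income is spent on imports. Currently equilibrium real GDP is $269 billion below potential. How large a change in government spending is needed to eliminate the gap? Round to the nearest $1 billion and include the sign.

+$148 billion

Spending multiplier = 1/(1 − c + m) = 1/(1 − 0.6 + 0.15) = 1/0.55 ≈ 1.818.
Need ΔY = +$269 billion, so ΔG = ΔY/k = (+$269 billion) × 0.55 ≈ +$148 billion.
The government should increase government spending by $148 billion.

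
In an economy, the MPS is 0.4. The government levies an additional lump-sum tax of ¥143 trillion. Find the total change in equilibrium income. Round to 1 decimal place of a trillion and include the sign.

−¥214.5 trillion

MPC = 1 − MPS = 1 − 0.4 = 0.6.
A lump-sum tax change of +¥143 trillion shifts disposable income by −¥143 trillion; first-round consumption changes by −c × ΔT = −0.6 × (+¥143 trillion) = −¥85.8 trillion.
Expenditure multiplier = 1/(1 − MPC) = 1/(1 − 0.6) = 1/0.4 = 2.5.
The tax multiplier is −c × k = −1.5, so ΔY = k × (−c·ΔT) = (−¥85.8 trillion) / 0.4 = −¥214.5 trillion.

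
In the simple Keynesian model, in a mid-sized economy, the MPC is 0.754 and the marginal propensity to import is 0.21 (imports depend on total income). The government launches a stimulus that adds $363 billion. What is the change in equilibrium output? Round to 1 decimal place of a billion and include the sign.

+$796.1 billion

Government-spending multiplier = 1/(1 − c + m) = 1/(1 − 0.754 + 0.21) = 1/0.456 ≈ 2.193.
ΔY = k × ΔG = (+$363 billion) / 0.456 ≈ +$796.1 billion.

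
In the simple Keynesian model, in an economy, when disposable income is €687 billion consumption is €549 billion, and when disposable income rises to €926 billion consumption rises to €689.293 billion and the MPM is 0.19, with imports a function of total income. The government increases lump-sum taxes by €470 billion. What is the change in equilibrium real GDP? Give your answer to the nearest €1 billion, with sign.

−€458 billion

MPC = ΔC/ΔYd = (689.293 − 549)/(926 − 687) = 140.293/239 = 0.587.
A lump-sum tax change of +€470 billion shifts disposable income by −€470 billion; first-round consumption changes by −c × ΔT = −0.587 × (+€470 billion) = −€275.89 billion.
Expenditure multiplier = 1/(1 − c + m) = 1/(1 − 0.587 + 0.19) = 1/0.603 ≈ 1.658.
The tax multiplier is −c × k ≈ −0.973, so ΔY = k × (−c·ΔT) = (−€275.89 billion) / 0.603 ≈ −€458 billion.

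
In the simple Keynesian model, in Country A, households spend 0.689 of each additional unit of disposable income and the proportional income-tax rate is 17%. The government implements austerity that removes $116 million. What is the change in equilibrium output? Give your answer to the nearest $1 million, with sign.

−$271 million

Expenditure multiplier = 1/(1 − c(1−t)) = 1/(1 − 0.689×0.83) = 1/0.42813 ≈ 2.336.
ΔY = k × ΔG = (−$116 million) / 0.42813 ≈ −$271 million.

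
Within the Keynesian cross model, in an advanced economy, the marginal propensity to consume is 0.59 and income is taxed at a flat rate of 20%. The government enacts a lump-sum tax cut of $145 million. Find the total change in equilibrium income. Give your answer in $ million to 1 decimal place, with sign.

+$162.0 million

A lump-sum tax change of −$145 million shifts disposable income by +$145 million; first-round consumption changes by −c × ΔT = −0.59 × (−$145 million) = +$85.55 million.
Expenditure multiplier = 1/(1 − c(1−t)) = 1/(1 − 0.59×0.8) = 1/0.528 ≈ 1.894.
The tax multiplier is −c × k ≈ −1.117, so ΔY = k × (−c·ΔT) = (+$85.55 million) / 0.528 ≈ +$162 million.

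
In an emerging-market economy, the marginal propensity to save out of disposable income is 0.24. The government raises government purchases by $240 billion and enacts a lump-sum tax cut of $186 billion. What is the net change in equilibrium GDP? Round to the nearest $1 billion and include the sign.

+$1,589 billion

MPC = 1 − MPS = 1 − 0.24 = 0.76.
Expenditure multiplier = 1/(1 − MPC) = 1/(1 − 0.76) = 1/0.24 ≈ 4.167.
ΔG contributes k·ΔG = (+$240 billion) / 0.24 = +$1,000 billion.
ΔT of −$186 billion changes first-round spending by −c·ΔT = +$141.36 billion, contributing k·(−c·ΔT) = (+$141.36 billion) / 0.24 = +$589 billion.
Net ΔY = k(ΔG − c·ΔT) = (+$381.36 billion) / 0.24 = +$1,589 billion.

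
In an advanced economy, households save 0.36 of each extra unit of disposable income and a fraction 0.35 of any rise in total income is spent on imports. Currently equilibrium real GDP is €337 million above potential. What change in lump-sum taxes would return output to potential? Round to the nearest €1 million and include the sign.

+€374 million

MPC = 1 − MPS = 1 − 0.36 = 0.64.
Spending multiplier = 1/(1 − c + m) = 1/(1 − 0.64 + 0.35) = 1/0.71 ≈ 1.408.
Tax multiplier = −c·k = −0.64/0.71 ≈ −0.901. Need ΔY = −€337 million, so ΔT = ΔY/(−c·k) = −(−€337 million) × 0.71 / 0.64 ≈ +€374 million.
The government should raise lump-sum taxes by €374 million.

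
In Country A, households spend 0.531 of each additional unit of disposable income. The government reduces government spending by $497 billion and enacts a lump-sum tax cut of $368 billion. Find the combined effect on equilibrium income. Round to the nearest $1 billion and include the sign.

Expenditure multiplier = 1/(1 − MPC) = 1/(1 − 0.531) = 1/0.469 ≈ 2.132.
ΔG contributes k·ΔG = (−$497 billion) / 0.469 ≈ −$1,059.7 billion.
ΔT of −$368 billion changes first-round spending by −c·ΔT = +$195.408 billion, contributing k·(−c·ΔT) = (+$195.408 billion) / 0.469 ≈ +$416.6 billion.
Net ΔY = k(ΔG − c·ΔT) = (−$301.592 billion) / 0.469 ≈ −$643 billion.

−$643 billion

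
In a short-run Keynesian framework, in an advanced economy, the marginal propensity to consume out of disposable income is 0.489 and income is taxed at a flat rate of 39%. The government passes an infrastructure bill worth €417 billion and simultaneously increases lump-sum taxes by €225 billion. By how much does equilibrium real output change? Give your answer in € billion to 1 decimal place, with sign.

+€437.5 billion

Expenditure multiplier = 1/(1 − c(1−t)) = 1/(1 − 0.489×0.61) = 1/0.70171 ≈ 1.425.
ΔG contributes k·ΔG = (+€417 billion) / 0.70171 ≈ +€594.3 billion.
ΔT of +€225 billion changes first-round spending by −c·ΔT = −€110.025 billion, contributing k·(−c·ΔT) = (−€110.025 billion) / 0.70171 ≈ −€156.8 billion.
Net ΔY = k(ΔG − c·ΔT) = (+€306.975 billion) / 0.70171 ≈ +€437.5 billion.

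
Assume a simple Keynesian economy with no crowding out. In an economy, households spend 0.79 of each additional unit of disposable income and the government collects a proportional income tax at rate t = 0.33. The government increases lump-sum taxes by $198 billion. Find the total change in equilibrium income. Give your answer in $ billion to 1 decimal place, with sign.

A lump-sum tax change of +$198 billion shifts disposable income by −$198 billion; first-round consumption changes by −c × ΔT = −0.79 × (+$198 billion) = −$156.42 billion.
Expenditure multiplier = 1/(1 − c(1−t)) = 1/(1 − 0.79×0.67) = 1/0.4707 ≈ 2.124.
The tax multiplier is −c × k ≈ −1.678, so ΔY = k × (−c·ΔT) = (−$156.42 billion) / 0.4707 ≈ −$332.3 billion.

−$332.3 billion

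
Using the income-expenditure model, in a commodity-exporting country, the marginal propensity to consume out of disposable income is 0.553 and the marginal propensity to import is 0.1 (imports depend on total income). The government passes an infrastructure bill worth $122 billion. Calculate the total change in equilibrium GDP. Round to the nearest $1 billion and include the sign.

Government-spending multiplier = 1/(1 − c + m) = 1/(1 − 0.553 + 0.1) = 1/0.547 ≈ 1.828.
ΔY = k × ΔG = (+$122 billion) / 0.547 ≈ +$223 billion.

+$223 billion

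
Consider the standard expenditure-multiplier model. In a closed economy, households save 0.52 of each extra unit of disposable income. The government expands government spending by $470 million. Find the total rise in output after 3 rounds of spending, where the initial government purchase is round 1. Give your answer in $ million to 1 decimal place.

$803.9 million

MPC = 1 − MPS = 1 − 0.52 = 0.48.
Round 1 adds ΔG = $470 million; each later round is MPC = 0.48 times the previous.
After 3 rounds: 470 + 225.6 + 108.288 = ΔG·(1 − c^3)/(1 − c) = 470 × (1 − 0.110592)/0.52 ≈ $803.9 million.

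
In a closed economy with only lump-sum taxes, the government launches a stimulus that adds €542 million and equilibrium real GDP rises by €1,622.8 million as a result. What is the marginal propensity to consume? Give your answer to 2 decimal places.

Implied spending multiplier k = ΔY/ΔG = 1,622.8/542 ≈ 2.9941.
Since k = 1/(1 − MPC), MPC = 1 − 1/k = 1 − ΔG/ΔY = 1 − 542/1,622.8 ≈ 0.67.

0.67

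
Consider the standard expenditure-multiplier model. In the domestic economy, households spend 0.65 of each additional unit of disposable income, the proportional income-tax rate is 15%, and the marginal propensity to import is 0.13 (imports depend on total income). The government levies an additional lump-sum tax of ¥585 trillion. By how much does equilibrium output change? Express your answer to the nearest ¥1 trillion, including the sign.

A lump-sum tax change of +¥585 trillion shifts disposable income by −¥585 trillion; first-round consumption changes by −c × ΔT = −0.65 × (+¥585 trillion) = −¥380.25 trillion.
Expenditure multiplier = 1/(1 − c(1−t) + m) = 1/(1 − 0.65×0.85 + 0.13) = 1/0.5775 ≈ 1.732.
The tax multiplier is −c × k ≈ −1.126, so ΔY = k × (−c·ΔT) = (−¥380.25 trillion) / 0.5775 ≈ −¥658 trillion.

−¥658 trillion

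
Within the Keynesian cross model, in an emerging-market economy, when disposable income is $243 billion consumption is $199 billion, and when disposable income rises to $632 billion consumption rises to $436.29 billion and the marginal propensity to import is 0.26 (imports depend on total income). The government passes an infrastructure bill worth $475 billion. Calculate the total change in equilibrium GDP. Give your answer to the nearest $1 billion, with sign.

MPC = ΔC/ΔYd = (436.29 − 199)/(632 − 243) = 237.29/389 = 0.61.
Spending multiplier = 1/(1 − c + m) = 1/(1 − 0.61 + 0.26) = 1/0.65 ≈ 1.538.
ΔY = k × ΔG = (+$475 billion) / 0.65 ≈ +$731 billion.

+$731 billion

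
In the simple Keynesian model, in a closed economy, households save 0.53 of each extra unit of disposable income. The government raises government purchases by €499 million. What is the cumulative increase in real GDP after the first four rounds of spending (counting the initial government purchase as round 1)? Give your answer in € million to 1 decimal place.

€895.6 million

MPC = 1 − MPS = 1 − 0.53 = 0.47.
Round 1 adds ΔG = €499 million; each later round is MPC = 0.47 times the previous.
After 4 rounds: 499 + 234.53 + 110.2291 + 51.807677 = ΔG·(1 − c^4)/(1 − c) = 499 × (1 − 0.04879681)/0.53 ≈ €895.6 million.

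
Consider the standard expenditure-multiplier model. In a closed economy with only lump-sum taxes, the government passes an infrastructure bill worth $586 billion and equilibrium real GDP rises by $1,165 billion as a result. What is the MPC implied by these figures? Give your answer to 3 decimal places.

Implied spending multiplier k = ΔY/ΔG = 1,165/586 ≈ 1.9881.
Since k = 1/(1 − MPC), MPC = 1 − 1/k = 1 − ΔG/ΔY = 1 − 586/1,165 ≈ 0.497.

0.497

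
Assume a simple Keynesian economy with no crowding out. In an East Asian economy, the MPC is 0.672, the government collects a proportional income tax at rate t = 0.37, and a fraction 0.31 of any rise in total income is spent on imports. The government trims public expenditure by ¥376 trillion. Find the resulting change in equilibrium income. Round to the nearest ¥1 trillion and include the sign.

Expenditure multiplier = 1/(1 − c(1−t) + m) = 1/(1 − 0.672×0.63 + 0.31) = 1/0.88664 ≈ 1.128.
ΔY = k × ΔG = (−¥376 trillion) / 0.88664 ≈ −¥424 trillion.

−¥424 trillion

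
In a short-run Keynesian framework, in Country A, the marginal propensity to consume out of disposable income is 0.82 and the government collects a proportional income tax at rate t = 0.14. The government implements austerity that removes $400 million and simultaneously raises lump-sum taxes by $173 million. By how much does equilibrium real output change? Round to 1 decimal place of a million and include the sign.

Expenditure multiplier = 1/(1 − c(1−t)) = 1/(1 − 0.82×0.86) = 1/0.2948 ≈ 3.392.
ΔG contributes k·ΔG = (−$400 million) / 0.2948 ≈ −$1,356.9 million.
ΔT of +$173 million changes first-round spending by −c·ΔT = −$141.86 million, contributing k·(−c·ΔT) = (−$141.86 million) / 0.2948 ≈ −$481.2 million.
Net ΔY = k(ΔG − c·ΔT) = (−$541.86 million) / 0.2948 ≈ −$1,838.1 million.

−$1,838.1 million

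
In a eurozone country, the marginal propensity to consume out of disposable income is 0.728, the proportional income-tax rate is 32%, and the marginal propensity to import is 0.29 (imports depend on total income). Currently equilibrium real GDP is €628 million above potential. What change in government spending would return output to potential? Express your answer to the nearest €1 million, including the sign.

Spending multiplier = 1/(1 − c(1−t) + m) = 1/(1 − 0.728×0.68 + 0.29) = 1/0.79496 ≈ 1.258.
Need ΔY = −€628 million, so ΔG = ΔY/k = (−€628 million) × 0.79496 ≈ −€499 million.
The government should cut government spending by €499 million.

−€499 million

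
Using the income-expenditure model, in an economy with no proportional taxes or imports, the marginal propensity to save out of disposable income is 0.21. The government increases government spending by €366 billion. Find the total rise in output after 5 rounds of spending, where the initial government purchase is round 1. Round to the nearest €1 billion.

MPC = 1 − MPS = 1 − 0.21 = 0.79.
Round 1 adds ΔG = €366 billion; each later round is MPC = 0.79 times the previous.
After 5 rounds: 366 + 289.14 + 228.4206 + 180.452274 + 142.55729646 = ΔG·(1 − c^5)/(1 − c) = 366 × (1 − 0.3077056399)/0.21 ≈ €1,207 billion.

€1,207 billion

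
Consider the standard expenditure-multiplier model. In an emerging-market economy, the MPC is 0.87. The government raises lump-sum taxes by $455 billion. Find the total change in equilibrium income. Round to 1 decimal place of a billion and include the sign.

A lump-sum tax change of +$455 billion shifts disposable income by −$455 billion; first-round consumption changes by −c × ΔT = −0.87 × (+$455 billion) = −$395.85 billion.
Expenditure multiplier = 1/(1 − MPC) = 1/(1 − 0.87) = 1/0.13 ≈ 7.692.
The tax multiplier is −c × k ≈ −6.692, so ΔY = k × (−c·ΔT) = (−$395.85 billion) / 0.13 = −$3,045 billion.

−$3,045.0 billion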